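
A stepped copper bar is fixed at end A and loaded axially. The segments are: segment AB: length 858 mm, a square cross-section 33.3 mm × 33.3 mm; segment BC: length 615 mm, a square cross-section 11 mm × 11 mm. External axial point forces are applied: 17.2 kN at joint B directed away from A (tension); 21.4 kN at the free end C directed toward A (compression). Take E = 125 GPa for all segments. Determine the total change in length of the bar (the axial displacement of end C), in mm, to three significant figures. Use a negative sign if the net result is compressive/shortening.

-0.896 mm

Internal axial forces (sectioning from the free end, tension +): N_BC = -21.4 kN, N_AB = -4.2 kN.
A_AB = 1109 mm².
A_BC = 121 mm².
δ_AB = -4200·858/(1109·125000) = -0.026 mm
δ_BC = -21400·615/(121·125000) = -0.8701 mm
δ = Σδ_i = -0.8961 mm.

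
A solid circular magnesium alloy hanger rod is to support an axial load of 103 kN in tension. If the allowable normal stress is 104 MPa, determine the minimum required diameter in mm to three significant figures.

Required area A ≥ P/σ_allow = 103000/104 = 990.4 mm².
For a solid circular section, d ≥ √(4A/π) = 35.51 mm.

35.5 mm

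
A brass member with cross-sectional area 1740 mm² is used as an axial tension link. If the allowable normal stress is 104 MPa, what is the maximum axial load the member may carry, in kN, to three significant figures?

P_max = σ_allow · A = 104 · 1740 = 181000 N = 181 kN.

181 kN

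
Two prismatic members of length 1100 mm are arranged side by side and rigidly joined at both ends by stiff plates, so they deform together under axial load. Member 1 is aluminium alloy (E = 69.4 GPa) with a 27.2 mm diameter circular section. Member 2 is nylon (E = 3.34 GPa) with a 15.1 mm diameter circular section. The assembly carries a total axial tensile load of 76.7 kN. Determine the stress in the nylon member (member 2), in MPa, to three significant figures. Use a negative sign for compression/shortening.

A_1 = 581.1 mm².
A_2 = 179.1 mm².
Equal strain + equilibrium ⇒ each member carries load in proportion to AE: A₁E₁ = 40330000 N, A₂E₂ = 598100 N, ΣAE = 40920000 N.
σ₂ = P·E₂/ΣAE = 76700·3340/40920000 = 6.26 MPa.

6.26 MPa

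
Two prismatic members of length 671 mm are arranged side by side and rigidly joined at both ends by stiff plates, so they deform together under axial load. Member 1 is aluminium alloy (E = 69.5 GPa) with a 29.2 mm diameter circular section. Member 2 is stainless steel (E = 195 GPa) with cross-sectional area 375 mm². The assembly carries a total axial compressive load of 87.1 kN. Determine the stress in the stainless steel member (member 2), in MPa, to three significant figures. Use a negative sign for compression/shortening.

A_1 = 669.7 mm².
Equal strain + equilibrium ⇒ each member carries load in proportion to AE: A₁E₁ = 46540000 N, A₂E₂ = 73120000 N, ΣAE = 119700000 N.
σ₂ = P·E₂/ΣAE = -87100·195000/119700000 = -141.9 MPa.

-142 MPa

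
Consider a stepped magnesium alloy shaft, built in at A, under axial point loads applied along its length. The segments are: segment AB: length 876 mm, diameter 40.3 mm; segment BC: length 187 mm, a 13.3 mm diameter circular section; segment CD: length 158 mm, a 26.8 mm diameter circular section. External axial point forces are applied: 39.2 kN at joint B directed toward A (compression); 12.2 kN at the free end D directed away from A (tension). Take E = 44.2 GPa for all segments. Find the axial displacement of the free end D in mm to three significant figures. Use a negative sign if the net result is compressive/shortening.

0.0293 mm

Internal axial forces (sectioning from the free end, tension +): N_CD = 12.2 kN, N_BC = 12.2 kN, N_AB = -27 kN.
A_AB = 1276 mm².
A_BC = 138.9 mm².
A_CD = 564.1 mm².
δ_AB = -27000·876/(1276·44200) = -0.4195 mm
δ_BC = 12200·187/(138.9·44200) = 0.3715 mm
δ_CD = 12200·158/(564.1·44200) = 0.07731 mm
δ = Σδ_i = 0.02932 mm.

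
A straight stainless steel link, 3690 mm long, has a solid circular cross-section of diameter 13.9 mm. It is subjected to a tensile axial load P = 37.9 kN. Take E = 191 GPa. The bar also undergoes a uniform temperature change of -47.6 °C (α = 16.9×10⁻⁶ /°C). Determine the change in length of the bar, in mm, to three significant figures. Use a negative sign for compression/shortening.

1.86 mm

A = 151.7 mm².
δ_mech = NL/(AE) = 37900·3690/(151.7·191000) = 4.825 mm.
δ_thermal = αLΔT = 16.9e-6·3690·-47.6 = -2.968 mm.
δ = δ_mech + δ_thermal = 1.857 mm.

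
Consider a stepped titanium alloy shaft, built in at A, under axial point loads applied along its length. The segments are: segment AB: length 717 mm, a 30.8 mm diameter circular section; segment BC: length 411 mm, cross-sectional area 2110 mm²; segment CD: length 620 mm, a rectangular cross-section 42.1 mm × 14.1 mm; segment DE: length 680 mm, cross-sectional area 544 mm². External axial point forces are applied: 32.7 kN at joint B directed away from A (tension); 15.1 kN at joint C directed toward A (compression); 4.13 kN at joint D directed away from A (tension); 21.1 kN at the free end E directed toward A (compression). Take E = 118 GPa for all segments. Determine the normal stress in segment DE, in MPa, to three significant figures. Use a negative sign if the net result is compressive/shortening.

-38.8 MPa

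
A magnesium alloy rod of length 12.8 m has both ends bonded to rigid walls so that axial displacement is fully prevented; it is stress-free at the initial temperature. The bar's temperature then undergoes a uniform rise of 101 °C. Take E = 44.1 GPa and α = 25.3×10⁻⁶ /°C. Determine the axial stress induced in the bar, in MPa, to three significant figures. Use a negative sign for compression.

-113 MPa

Free thermal expansion αLΔT = 25.3e-6 · 12800 · 101 = 32.71 mm.
The walls impose strain ε = −(32.71)/12800 = -2.5553e-03; σ = Eε = 44100 · -2.5553e-03 = -112.7 MPa.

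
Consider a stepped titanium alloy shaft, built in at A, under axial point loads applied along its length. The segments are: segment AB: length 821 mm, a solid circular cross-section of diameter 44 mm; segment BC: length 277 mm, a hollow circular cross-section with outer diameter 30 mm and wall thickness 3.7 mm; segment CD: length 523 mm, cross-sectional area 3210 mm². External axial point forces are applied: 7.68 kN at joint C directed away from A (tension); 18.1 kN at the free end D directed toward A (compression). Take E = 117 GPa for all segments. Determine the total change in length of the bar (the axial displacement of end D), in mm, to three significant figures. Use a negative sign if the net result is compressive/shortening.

Internal axial forces (sectioning from the free end, tension +): N_CD = -18.1 kN, N_BC = -10.42 kN, N_AB = -10.42 kN.
A_AB = 1521 mm².
A_BC = 305.7 mm².
δ_AB = -10420·821/(1521·117000) = -0.04809 mm
δ_BC = -10420·277/(305.7·117000) = -0.0807 mm
δ_CD = -18100·523/(3210·117000) = -0.02521 mm
δ = Σδ_i = -0.154 mm.

-0.154 mm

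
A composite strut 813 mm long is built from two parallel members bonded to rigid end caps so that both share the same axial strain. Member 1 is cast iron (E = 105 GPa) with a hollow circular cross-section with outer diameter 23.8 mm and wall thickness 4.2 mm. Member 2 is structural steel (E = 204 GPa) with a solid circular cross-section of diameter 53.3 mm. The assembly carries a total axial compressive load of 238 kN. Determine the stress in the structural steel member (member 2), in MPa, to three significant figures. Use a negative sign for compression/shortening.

-101 MPa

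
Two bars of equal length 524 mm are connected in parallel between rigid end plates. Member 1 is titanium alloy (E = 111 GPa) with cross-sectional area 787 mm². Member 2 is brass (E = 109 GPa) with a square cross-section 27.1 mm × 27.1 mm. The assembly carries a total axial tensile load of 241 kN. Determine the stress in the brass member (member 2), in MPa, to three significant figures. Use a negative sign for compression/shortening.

157 MPa

A_2 = 734.4 mm².
Equal strain + equilibrium ⇒ each member carries load in proportion to AE: A₁E₁ = 87360000 N, A₂E₂ = 80050000 N, ΣAE = 167400000 N.
σ₂ = P·E₂/ΣAE = 241000·109000/167400000 = 156.9 MPa.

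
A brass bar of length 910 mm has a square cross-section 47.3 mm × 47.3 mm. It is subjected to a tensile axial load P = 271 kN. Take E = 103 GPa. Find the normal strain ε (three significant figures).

A = 2237 mm².
σ = N/A = 121.1 MPa; ε = σ/E = 121.1/103000 = 1.176e-03.

0.00118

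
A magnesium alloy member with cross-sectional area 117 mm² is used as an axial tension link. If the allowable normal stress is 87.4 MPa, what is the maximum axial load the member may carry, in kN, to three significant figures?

P_max = σ_allow · A = 87.4 · 117 = 10230 N = 10.23 kN.

10.2 kN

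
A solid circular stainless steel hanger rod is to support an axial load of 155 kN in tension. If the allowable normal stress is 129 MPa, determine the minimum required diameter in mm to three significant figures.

39.1 mm

Required area A ≥ P/σ_allow = 155000/129 = 1202 mm².
For a solid circular section, d ≥ √(4A/π) = 39.11 mm.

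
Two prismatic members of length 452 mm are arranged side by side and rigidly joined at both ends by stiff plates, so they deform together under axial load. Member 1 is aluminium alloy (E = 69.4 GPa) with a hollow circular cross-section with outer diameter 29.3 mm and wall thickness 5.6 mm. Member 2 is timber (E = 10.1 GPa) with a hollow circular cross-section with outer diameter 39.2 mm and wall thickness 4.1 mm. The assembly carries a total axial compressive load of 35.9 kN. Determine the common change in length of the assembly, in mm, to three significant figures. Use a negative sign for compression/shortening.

A_1 = 417 mm².
A_2 = 452.1 mm².
Equal strain + equilibrium ⇒ each member carries load in proportion to AE: A₁E₁ = 28940000 N, A₂E₂ = 4566000 N, ΣAE = 33500000 N.
δ = PL/ΣAE = -35900·452/33500000 = -0.4843 mm.

-0.484 mm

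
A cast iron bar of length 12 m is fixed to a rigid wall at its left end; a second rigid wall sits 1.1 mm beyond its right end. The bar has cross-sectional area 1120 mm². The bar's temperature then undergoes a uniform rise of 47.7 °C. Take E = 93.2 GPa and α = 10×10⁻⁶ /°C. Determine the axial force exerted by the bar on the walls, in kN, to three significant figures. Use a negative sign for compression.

-40.2 kN

Free thermal expansion αLΔT = 10e-6 · 12000 · 47.7 = 5.724 mm.
The walls engage after the gap closes; constrained expansion = 5.724 − 1.1 = 4.624 mm.
The walls impose strain ε = −(4.624)/12000 = -3.8533e-04; σ = Eε = 93200 · -3.8533e-04 = -35.91 MPa.
Wall reaction R = σ·A = -35.91·1120 = -40220 N = -40.22 kN.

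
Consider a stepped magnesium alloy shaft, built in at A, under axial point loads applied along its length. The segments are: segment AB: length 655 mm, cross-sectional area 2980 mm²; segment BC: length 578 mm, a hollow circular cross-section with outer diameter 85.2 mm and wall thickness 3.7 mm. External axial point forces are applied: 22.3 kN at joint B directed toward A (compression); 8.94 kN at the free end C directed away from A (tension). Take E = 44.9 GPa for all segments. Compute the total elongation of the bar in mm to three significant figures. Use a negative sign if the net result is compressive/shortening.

0.0561 mm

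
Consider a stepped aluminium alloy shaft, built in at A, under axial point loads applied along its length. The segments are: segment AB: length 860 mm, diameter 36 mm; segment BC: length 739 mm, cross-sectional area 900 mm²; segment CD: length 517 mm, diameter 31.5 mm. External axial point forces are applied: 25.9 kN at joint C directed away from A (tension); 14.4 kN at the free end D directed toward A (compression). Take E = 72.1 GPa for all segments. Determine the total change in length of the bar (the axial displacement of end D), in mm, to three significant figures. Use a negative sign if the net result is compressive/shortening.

Internal axial forces (sectioning from the free end, tension +): N_CD = -14.4 kN, N_BC = 11.5 kN, N_AB = 11.5 kN.
A_AB = 1018 mm².
A_CD = 779.3 mm².
δ_AB = 11500·860/(1018·72100) = 0.1348 mm
δ_BC = 11500·739/(900·72100) = 0.131 mm
δ_CD = -14400·517/(779.3·72100) = -0.1325 mm
δ = Σδ_i = 0.1332 mm.

0.133 mm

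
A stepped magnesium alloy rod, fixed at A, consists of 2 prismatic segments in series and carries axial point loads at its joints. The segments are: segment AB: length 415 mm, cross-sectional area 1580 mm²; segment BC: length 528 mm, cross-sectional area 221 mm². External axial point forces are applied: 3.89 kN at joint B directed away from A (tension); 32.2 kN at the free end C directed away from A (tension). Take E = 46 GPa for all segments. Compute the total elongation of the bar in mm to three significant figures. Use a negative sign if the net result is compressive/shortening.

1.88 mm

Internal axial forces (sectioning from the free end, tension +): N_BC = 32.2 kN, N_AB = 36.09 kN.
δ_AB = 36090·415/(1580·46000) = 0.2061 mm
δ_BC = 32200·528/(221·46000) = 1.672 mm
δ = Σδ_i = 1.878 mm.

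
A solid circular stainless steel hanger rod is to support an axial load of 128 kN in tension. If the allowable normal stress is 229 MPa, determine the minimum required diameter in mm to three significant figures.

Required area A ≥ P/σ_allow = 128000/229 = 559 mm².
For a solid circular section, d ≥ √(4A/π) = 26.68 mm.

26.7 mm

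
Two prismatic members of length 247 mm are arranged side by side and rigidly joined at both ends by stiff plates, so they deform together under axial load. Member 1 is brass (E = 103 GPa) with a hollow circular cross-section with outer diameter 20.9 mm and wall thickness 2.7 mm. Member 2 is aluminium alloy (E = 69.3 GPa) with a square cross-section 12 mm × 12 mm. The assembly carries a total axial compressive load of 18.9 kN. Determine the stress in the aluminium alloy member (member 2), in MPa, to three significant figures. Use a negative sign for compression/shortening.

-50.6 MPa

A_1 = 154.4 mm².
A_2 = 144 mm².
Equal strain + equilibrium ⇒ each member carries load in proportion to AE: A₁E₁ = 15900000 N, A₂E₂ = 9979000 N, ΣAE = 25880000 N.
σ₂ = P·E₂/ΣAE = -18900·69300/25880000 = -50.61 MPa.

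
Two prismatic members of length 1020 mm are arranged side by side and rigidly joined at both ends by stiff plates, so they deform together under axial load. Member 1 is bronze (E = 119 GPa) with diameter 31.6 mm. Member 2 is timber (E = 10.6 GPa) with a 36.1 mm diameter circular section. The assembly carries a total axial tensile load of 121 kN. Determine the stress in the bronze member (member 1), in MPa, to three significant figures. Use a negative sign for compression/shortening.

A_1 = 784.3 mm².
A_2 = 1024 mm².
Equal strain + equilibrium ⇒ each member carries load in proportion to AE: A₁E₁ = 93330000 N, A₂E₂ = 10850000 N, ΣAE = 104200000 N.
σ₁ = P·E₁/ΣAE = 121000·119000/104200000 = 138.2 MPa.

138 MPa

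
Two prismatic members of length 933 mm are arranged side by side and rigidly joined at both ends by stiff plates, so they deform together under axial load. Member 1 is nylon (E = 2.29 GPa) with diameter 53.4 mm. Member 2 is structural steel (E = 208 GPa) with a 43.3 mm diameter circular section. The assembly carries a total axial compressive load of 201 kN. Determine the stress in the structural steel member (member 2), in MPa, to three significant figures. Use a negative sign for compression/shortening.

A_1 = 2240 mm².
A_2 = 1473 mm².
Equal strain + equilibrium ⇒ each member carries load in proportion to AE: A₁E₁ = 5129000 N, A₂E₂ = 306300000 N, ΣAE = 311400000 N.
σ₂ = P·E₂/ΣAE = -201000·208000/311400000 = -134.3 MPa.

-134 MPa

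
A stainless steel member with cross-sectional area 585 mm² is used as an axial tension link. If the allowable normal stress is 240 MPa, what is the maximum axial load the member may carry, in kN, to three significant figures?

P_max = σ_allow · A = 240 · 585 = 140400 N = 140.4 kN.

140 kN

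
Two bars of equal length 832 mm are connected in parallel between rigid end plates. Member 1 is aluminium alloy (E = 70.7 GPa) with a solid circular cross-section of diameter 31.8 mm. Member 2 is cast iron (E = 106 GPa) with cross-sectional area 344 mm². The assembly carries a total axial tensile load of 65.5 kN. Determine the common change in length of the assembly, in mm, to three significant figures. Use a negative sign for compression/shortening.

0.588 mm

A_1 = 794.2 mm².
Equal strain + equilibrium ⇒ each member carries load in proportion to AE: A₁E₁ = 56150000 N, A₂E₂ = 36460000 N, ΣAE = 92620000 N.
δ = PL/ΣAE = 65500·832/92620000 = 0.5884 mm.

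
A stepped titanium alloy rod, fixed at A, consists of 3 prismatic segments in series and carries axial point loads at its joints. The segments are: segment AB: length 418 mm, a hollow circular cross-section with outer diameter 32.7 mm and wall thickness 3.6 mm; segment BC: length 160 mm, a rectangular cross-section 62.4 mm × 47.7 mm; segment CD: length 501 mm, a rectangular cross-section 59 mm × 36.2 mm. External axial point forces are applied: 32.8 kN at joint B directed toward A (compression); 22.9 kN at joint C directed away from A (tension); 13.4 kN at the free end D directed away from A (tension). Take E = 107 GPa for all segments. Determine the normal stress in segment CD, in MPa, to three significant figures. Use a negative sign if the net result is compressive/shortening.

6.27 MPa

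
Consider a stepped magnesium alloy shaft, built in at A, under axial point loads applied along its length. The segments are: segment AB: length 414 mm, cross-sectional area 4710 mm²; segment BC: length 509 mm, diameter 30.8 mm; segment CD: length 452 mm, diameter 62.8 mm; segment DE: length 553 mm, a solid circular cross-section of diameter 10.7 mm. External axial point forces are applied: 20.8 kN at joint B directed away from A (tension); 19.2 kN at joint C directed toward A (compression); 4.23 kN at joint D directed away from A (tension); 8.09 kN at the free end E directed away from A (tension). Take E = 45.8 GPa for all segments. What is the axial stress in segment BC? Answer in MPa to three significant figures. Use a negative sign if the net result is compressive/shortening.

Internal axial forces (sectioning from the free end, tension +): N_DE = 8.09 kN, N_CD = 12.32 kN, N_BC = -6.88 kN, N_AB = 13.92 kN.
A_BC = 745.1 mm².
σ_BC = N_BC/A_BC = -6880/745.1 = -9.234 MPa.

-9.23 MPa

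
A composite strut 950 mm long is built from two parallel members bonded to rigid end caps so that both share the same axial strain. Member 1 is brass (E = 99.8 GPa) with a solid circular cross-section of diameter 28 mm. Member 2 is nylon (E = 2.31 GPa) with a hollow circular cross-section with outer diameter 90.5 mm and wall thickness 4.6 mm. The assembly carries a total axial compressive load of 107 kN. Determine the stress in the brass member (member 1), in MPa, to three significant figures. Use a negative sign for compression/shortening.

A_1 = 615.8 mm².
A_2 = 1241 mm².
Equal strain + equilibrium ⇒ each member carries load in proportion to AE: A₁E₁ = 61450000 N, A₂E₂ = 2868000 N, ΣAE = 64320000 N.
σ₁ = P·E₁/ΣAE = -107000·99800/64320000 = -166 MPa.

-166 MPa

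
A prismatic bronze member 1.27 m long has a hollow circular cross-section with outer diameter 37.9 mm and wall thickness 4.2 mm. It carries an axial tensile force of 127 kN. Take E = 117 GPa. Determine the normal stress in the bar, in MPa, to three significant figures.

286 MPa

A = 444.7 mm².
σ = N/A = 127000/444.7 = 285.6 MPa.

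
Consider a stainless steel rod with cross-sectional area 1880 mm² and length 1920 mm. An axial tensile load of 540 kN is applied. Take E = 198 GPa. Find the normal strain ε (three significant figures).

σ = N/A = 287.2 MPa; ε = σ/E = 287.2/198000 = 1.451e-03.

0.00145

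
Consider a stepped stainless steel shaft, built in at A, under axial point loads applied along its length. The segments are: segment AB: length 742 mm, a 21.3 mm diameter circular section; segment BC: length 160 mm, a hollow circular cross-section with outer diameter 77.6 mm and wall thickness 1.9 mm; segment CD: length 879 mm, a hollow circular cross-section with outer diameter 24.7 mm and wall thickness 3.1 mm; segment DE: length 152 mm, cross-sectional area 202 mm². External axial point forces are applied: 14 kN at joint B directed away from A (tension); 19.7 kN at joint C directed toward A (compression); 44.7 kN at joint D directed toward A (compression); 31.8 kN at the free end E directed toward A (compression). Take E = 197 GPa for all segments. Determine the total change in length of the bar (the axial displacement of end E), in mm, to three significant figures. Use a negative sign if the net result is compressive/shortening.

Internal axial forces (sectioning from the free end, tension +): N_DE = -31.8 kN, N_CD = -76.5 kN, N_BC = -96.2 kN, N_AB = -82.2 kN.
A_AB = 356.3 mm².
A_BC = 451.9 mm².
A_CD = 210.4 mm².
δ_AB = -82200·742/(356.3·197000) = -0.8689 mm
δ_BC = -96200·160/(451.9·197000) = -0.1729 mm
δ_CD = -76500·879/(210.4·197000) = -1.623 mm
δ_DE = -31800·152/(202·197000) = -0.1215 mm
δ = Σδ_i = -2.786 mm.

-2.79 mm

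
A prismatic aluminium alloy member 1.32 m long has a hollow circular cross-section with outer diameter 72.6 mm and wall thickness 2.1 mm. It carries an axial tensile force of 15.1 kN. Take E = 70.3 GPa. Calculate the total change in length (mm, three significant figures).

0.610 mm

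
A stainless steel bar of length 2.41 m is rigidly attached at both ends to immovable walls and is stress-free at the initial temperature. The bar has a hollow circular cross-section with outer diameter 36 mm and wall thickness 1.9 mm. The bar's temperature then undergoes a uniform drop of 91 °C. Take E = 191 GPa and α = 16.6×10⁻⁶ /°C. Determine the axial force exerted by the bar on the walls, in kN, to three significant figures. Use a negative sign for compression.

Free thermal expansion αLΔT = 16.6e-6 · 2410 · -91 = -3.641 mm.
The walls impose strain ε = −(-3.641)/2410 = 1.5106e-03; σ = Eε = 191000 · 1.5106e-03 = 288.5 MPa.
Wall reaction R = σ·A = 288.5·203.5 = 58730 N = 58.73 kN.

58.7 kN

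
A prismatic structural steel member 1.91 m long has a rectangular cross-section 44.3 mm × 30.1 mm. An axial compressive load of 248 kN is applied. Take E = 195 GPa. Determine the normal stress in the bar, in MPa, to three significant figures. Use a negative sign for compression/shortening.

A = 1333 mm².
σ = N/A = -248000/1333 = -186 MPa.

-186 MPa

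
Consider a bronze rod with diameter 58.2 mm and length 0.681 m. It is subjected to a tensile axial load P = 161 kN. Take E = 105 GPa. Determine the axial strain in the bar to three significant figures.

5.76e-04

A = 2660 mm².
σ = N/A = 60.52 MPa; ε = σ/E = 60.52/105000 = 5.764e-04.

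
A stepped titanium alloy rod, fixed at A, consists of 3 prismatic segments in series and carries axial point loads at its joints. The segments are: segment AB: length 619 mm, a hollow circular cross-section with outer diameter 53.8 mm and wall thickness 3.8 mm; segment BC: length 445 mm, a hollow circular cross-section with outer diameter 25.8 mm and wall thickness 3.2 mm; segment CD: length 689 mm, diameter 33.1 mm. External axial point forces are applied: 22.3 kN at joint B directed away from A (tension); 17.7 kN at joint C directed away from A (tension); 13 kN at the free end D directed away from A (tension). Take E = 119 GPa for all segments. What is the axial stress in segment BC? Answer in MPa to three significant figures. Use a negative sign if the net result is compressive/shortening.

135 MPa

Internal axial forces (sectioning from the free end, tension +): N_CD = 13 kN, N_BC = 30.7 kN, N_AB = 53 kN.
A_BC = 227.2 mm².
σ_BC = N_BC/A_BC = 30700/227.2 = 135.1 MPa.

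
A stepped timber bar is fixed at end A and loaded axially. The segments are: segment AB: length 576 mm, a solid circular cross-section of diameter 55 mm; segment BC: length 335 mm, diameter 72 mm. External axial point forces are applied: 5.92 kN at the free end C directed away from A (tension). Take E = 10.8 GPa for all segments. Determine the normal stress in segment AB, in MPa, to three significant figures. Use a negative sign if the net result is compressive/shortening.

Internal axial forces (sectioning from the free end, tension +): N_BC = 5.92 kN, N_AB = 5.92 kN.
A_AB = 2376 mm².
σ_AB = N_AB/A_AB = 5920/2376 = 2.492 MPa.

2.49 MPa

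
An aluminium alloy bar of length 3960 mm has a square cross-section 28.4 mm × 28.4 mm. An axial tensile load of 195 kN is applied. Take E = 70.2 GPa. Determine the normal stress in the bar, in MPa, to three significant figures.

A = 806.6 mm².
σ = N/A = 195000/806.6 = 241.8 MPa.

242 MPa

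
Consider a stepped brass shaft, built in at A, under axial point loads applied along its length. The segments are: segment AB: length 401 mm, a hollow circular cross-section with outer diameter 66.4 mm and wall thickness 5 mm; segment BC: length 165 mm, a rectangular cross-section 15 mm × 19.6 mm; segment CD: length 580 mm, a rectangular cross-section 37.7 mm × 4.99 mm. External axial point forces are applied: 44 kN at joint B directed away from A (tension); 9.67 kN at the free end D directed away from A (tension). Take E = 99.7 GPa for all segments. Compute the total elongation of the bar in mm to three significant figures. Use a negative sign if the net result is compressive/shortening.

Internal axial forces (sectioning from the free end, tension +): N_CD = 9.67 kN, N_BC = 9.67 kN, N_AB = 53.67 kN.
A_AB = 964.5 mm².
A_BC = 294 mm².
A_CD = 188.1 mm².
δ_AB = 53670·401/(964.5·99700) = 0.2238 mm
δ_BC = 9670·165/(294·99700) = 0.05443 mm
δ_CD = 9670·580/(188.1·99700) = 0.299 mm
δ = Σδ_i = 0.5773 mm.

0.577 mm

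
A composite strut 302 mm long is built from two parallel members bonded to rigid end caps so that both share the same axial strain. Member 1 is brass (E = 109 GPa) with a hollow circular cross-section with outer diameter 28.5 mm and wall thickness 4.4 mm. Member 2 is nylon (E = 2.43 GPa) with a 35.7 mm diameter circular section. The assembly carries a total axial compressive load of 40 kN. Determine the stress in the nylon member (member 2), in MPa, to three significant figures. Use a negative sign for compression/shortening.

A_1 = 333.1 mm².
A_2 = 1001 mm².
Equal strain + equilibrium ⇒ each member carries load in proportion to AE: A₁E₁ = 36310000 N, A₂E₂ = 2432000 N, ΣAE = 38740000 N.
σ₂ = P·E₂/ΣAE = -40000·2430/38740000 = -2.509 MPa.

-2.51 MPa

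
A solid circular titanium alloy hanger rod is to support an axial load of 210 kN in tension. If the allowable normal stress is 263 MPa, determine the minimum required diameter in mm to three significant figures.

31.9 mm

Required area A ≥ P/σ_allow = 210000/263 = 798.5 mm².
For a solid circular section, d ≥ √(4A/π) = 31.89 mm.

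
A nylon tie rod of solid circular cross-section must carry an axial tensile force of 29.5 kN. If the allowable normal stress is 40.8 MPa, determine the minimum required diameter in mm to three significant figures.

30.3 mm

Required area A ≥ P/σ_allow = 29500/40.8 = 723 mm².
For a solid circular section, d ≥ √(4A/π) = 30.34 mm.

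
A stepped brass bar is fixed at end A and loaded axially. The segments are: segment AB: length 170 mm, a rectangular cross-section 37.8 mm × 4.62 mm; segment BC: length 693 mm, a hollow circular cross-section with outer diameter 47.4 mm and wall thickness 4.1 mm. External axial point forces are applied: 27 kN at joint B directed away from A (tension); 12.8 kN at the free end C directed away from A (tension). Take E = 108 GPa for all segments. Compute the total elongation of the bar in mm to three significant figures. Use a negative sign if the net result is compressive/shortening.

0.506 mm

Internal axial forces (sectioning from the free end, tension +): N_BC = 12.8 kN, N_AB = 39.8 kN.
A_AB = 174.6 mm².
A_BC = 557.7 mm².
δ_AB = 39800·170/(174.6·108000) = 0.3587 mm
δ_BC = 12800·693/(557.7·108000) = 0.1473 mm
δ = Σδ_i = 0.506 mm.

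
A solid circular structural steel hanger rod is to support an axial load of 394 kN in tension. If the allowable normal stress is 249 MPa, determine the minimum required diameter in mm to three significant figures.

Required area A ≥ P/σ_allow = 394000/249 = 1582 mm².
For a solid circular section, d ≥ √(4A/π) = 44.89 mm.

44.9 mm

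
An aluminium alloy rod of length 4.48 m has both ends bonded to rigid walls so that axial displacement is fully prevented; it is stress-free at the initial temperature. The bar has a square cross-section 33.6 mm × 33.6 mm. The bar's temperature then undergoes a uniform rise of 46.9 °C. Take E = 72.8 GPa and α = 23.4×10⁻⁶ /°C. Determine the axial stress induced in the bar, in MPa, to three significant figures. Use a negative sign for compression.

-79.9 MPa

Free thermal expansion αLΔT = 23.4e-6 · 4480 · 46.9 = 4.917 mm.
The walls impose strain ε = −(4.917)/4480 = -1.0975e-03; σ = Eε = 72800 · -1.0975e-03 = -79.9 MPa.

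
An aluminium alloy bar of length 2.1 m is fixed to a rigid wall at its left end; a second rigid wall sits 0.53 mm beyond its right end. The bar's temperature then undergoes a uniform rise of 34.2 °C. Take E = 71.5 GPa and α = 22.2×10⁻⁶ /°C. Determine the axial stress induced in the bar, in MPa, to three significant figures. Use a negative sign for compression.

Free thermal expansion αLΔT = 22.2e-6 · 2100 · 34.2 = 1.594 mm.
The walls engage after the gap closes; constrained expansion = 1.594 − 0.53 = 1.064 mm.
The walls impose strain ε = −(1.064)/2100 = -5.0686e-04; σ = Eε = 71500 · -5.0686e-04 = -36.24 MPa.

-36.2 MPa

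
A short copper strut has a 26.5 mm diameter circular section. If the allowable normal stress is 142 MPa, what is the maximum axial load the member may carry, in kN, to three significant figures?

A = 551.5 mm².
P_max = σ_allow · A = 142 · 551.5 = 78320 N = 78.32 kN.

78.3 kN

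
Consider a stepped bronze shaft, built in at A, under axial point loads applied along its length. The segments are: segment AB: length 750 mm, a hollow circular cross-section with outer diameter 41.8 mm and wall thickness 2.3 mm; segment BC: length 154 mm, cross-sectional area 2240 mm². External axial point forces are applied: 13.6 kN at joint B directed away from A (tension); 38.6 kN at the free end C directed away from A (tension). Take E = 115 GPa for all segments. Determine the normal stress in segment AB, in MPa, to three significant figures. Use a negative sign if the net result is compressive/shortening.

Internal axial forces (sectioning from the free end, tension +): N_BC = 38.6 kN, N_AB = 52.2 kN.
A_AB = 285.4 mm².
σ_AB = N_AB/A_AB = 52200/285.4 = 182.9 MPa.

183 MPa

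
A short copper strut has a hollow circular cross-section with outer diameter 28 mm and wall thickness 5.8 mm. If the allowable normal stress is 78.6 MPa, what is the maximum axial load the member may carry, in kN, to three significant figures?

A = 404.5 mm².
P_max = σ_allow · A = 78.6 · 404.5 = 31790 N = 31.79 kN.

31.8 kN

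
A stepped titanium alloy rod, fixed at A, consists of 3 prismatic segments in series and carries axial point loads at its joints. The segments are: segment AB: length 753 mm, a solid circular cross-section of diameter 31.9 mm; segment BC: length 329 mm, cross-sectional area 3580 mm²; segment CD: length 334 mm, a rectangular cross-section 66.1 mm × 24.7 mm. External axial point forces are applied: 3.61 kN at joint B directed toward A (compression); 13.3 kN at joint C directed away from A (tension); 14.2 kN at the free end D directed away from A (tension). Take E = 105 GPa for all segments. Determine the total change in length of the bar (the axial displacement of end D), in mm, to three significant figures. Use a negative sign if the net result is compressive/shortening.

Internal axial forces (sectioning from the free end, tension +): N_CD = 14.2 kN, N_BC = 27.5 kN, N_AB = 23.89 kN.
A_AB = 799.2 mm².
A_CD = 1633 mm².
δ_AB = 23890·753/(799.2·105000) = 0.2144 mm
δ_BC = 27500·329/(3580·105000) = 0.02407 mm
δ_CD = 14200·334/(1633·105000) = 0.02767 mm
δ = Σδ_i = 0.2661 mm.

0.266 mm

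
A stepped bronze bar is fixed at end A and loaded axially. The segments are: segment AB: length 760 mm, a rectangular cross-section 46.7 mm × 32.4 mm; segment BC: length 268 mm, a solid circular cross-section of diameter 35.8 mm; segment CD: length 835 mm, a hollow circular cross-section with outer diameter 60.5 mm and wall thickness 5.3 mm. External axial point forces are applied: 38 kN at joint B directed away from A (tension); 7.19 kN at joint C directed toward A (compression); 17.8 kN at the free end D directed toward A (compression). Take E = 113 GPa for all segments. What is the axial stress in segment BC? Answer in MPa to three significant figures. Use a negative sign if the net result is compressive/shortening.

-24.8 MPa

Internal axial forces (sectioning from the free end, tension +): N_CD = -17.8 kN, N_BC = -24.99 kN, N_AB = 13.01 kN.
A_BC = 1007 mm².
σ_BC = N_BC/A_BC = -24990/1007 = -24.83 MPa.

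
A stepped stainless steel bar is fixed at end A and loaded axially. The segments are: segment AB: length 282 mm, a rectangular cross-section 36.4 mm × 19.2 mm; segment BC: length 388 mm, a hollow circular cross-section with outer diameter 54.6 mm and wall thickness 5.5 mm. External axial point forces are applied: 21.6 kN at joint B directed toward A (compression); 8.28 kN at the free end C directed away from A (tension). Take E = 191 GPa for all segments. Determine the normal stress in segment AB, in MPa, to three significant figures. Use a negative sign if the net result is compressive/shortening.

-19.1 MPa

Internal axial forces (sectioning from the free end, tension +): N_BC = 8.28 kN, N_AB = -13.32 kN.
A_AB = 698.9 mm².
σ_AB = N_AB/A_AB = -13320/698.9 = -19.06 MPa.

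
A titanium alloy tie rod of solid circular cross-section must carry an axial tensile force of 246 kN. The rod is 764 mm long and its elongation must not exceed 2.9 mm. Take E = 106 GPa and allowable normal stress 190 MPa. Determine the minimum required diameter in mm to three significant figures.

40.6 mm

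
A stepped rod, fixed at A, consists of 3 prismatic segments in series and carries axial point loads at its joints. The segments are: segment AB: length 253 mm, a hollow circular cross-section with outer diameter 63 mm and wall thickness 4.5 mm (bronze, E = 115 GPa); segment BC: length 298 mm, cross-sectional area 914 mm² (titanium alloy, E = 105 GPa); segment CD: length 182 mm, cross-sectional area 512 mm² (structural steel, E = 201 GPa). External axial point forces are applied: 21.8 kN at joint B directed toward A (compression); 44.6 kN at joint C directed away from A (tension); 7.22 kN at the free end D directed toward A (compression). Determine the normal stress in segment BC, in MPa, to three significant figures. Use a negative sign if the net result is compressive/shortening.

Internal axial forces (sectioning from the free end, tension +): N_CD = -7.22 kN, N_BC = 37.38 kN, N_AB = 15.58 kN.
σ_BC = N_BC/A_BC = 37380/914 = 40.9 MPa.

40.9 MPa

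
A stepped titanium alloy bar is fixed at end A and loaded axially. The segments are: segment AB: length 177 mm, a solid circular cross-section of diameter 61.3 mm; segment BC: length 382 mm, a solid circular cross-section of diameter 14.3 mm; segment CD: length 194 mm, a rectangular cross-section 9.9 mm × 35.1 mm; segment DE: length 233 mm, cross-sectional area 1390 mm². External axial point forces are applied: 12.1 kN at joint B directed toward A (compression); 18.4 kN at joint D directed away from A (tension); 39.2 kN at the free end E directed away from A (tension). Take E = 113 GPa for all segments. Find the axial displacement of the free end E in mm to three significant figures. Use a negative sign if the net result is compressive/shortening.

Internal axial forces (sectioning from the free end, tension +): N_DE = 39.2 kN, N_CD = 57.6 kN, N_BC = 57.6 kN, N_AB = 45.5 kN.
A_AB = 2951 mm².
A_BC = 160.6 mm².
A_CD = 347.5 mm².
δ_AB = 45500·177/(2951·113000) = 0.02415 mm
δ_BC = 57600·382/(160.6·113000) = 1.212 mm
δ_CD = 57600·194/(347.5·113000) = 0.2846 mm
δ_DE = 39200·233/(1390·113000) = 0.05815 mm
δ = Σδ_i = 1.579 mm.

1.58 mm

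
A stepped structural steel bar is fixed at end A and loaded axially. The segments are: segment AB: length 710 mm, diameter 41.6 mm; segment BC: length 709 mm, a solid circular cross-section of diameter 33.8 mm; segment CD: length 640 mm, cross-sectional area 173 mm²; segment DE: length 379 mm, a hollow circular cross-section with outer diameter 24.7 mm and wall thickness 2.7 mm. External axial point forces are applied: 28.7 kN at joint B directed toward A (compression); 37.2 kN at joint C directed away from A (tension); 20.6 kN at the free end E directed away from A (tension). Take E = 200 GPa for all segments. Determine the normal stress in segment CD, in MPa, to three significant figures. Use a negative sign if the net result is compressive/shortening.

Internal axial forces (sectioning from the free end, tension +): N_DE = 20.6 kN, N_CD = 20.6 kN, N_BC = 57.8 kN, N_AB = 29.1 kN.
σ_CD = N_CD/A_CD = 20600/173 = 119.1 MPa.

119 MPa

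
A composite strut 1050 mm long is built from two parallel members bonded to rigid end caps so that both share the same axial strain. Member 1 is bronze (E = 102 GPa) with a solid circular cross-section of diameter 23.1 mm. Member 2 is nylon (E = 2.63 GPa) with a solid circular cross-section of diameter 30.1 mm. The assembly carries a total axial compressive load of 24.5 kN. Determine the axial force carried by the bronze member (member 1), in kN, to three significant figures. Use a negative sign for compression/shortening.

-23.5 kN

A_1 = 419.1 mm².
A_2 = 711.6 mm².
Equal strain + equilibrium ⇒ each member carries load in proportion to AE: A₁E₁ = 42750000 N, A₂E₂ = 1871000 N, ΣAE = 44620000 N.
F₁ = P·A₁E₁/ΣAE = -24500·42750000/44620000 = -23470 N.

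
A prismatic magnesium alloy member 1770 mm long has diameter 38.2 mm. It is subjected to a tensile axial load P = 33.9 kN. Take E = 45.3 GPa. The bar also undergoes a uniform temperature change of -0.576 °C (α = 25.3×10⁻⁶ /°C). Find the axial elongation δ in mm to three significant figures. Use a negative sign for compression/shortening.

A = 1146 mm².
δ_mech = NL/(AE) = 33900·1770/(1146·45300) = 1.156 mm.
δ_thermal = αLΔT = 25.3e-6·1770·-0.576 = -0.02579 mm.
δ = δ_mech + δ_thermal = 1.13 mm.

1.13 mm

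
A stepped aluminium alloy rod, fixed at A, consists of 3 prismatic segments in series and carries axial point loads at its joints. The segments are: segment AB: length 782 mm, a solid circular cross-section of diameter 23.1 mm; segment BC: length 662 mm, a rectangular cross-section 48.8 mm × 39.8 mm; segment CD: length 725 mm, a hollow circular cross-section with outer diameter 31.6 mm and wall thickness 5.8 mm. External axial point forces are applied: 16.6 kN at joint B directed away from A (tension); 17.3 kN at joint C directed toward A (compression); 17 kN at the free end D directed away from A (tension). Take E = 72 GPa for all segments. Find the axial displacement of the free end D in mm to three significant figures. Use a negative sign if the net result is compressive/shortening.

0.785 mm

Internal axial forces (sectioning from the free end, tension +): N_CD = 17 kN, N_BC = -0.3 kN, N_AB = 16.3 kN.
A_AB = 419.1 mm².
A_BC = 1942 mm².
A_CD = 470.1 mm².
δ_AB = 16300·782/(419.1·72000) = 0.4224 mm
δ_BC = -300·662/(1942·72000) = -0.00142 mm
δ_CD = 17000·725/(470.1·72000) = 0.3641 mm
δ = Σδ_i = 0.7851 mm.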